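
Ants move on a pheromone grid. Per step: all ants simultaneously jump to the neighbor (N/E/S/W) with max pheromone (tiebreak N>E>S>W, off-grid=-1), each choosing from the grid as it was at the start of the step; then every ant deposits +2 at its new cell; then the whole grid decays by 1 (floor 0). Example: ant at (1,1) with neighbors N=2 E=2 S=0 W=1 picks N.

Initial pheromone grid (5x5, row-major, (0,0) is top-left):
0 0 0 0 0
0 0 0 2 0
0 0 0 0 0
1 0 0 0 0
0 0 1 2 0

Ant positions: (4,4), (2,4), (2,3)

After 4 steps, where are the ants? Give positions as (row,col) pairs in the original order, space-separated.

Step 1: ant0:(4,4)->W->(4,3) | ant1:(2,4)->N->(1,4) | ant2:(2,3)->N->(1,3)
  grid max=3 at (1,3)
Step 2: ant0:(4,3)->N->(3,3) | ant1:(1,4)->W->(1,3) | ant2:(1,3)->E->(1,4)
  grid max=4 at (1,3)
Step 3: ant0:(3,3)->S->(4,3) | ant1:(1,3)->E->(1,4) | ant2:(1,4)->W->(1,3)
  grid max=5 at (1,3)
Step 4: ant0:(4,3)->N->(3,3) | ant1:(1,4)->W->(1,3) | ant2:(1,3)->E->(1,4)
  grid max=6 at (1,3)

(3,3) (1,3) (1,4)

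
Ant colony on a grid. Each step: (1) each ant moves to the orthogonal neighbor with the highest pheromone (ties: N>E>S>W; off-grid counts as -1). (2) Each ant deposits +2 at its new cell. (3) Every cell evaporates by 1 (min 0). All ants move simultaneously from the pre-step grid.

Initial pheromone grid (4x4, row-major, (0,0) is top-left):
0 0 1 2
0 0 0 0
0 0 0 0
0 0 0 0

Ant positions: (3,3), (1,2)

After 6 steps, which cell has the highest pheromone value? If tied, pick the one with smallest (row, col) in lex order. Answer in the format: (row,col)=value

Step 1: ant0:(3,3)->N->(2,3) | ant1:(1,2)->N->(0,2)
  grid max=2 at (0,2)
Step 2: ant0:(2,3)->N->(1,3) | ant1:(0,2)->E->(0,3)
  grid max=2 at (0,3)
Step 3: ant0:(1,3)->N->(0,3) | ant1:(0,3)->S->(1,3)
  grid max=3 at (0,3)
Step 4: ant0:(0,3)->S->(1,3) | ant1:(1,3)->N->(0,3)
  grid max=4 at (0,3)
Step 5: ant0:(1,3)->N->(0,3) | ant1:(0,3)->S->(1,3)
  grid max=5 at (0,3)
Step 6: ant0:(0,3)->S->(1,3) | ant1:(1,3)->N->(0,3)
  grid max=6 at (0,3)
Final grid:
  0 0 0 6
  0 0 0 5
  0 0 0 0
  0 0 0 0
Max pheromone 6 at (0,3)

Answer: (0,3)=6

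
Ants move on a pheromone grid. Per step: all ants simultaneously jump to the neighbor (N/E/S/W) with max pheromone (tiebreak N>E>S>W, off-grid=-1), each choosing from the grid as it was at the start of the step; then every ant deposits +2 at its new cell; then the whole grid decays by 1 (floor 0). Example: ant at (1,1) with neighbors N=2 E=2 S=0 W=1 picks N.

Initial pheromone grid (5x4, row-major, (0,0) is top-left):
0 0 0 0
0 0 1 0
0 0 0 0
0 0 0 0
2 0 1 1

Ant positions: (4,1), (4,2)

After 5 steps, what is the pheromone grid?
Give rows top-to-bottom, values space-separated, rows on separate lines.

After step 1: ants at (4,0),(4,3)
  0 0 0 0
  0 0 0 0
  0 0 0 0
  0 0 0 0
  3 0 0 2
After step 2: ants at (3,0),(3,3)
  0 0 0 0
  0 0 0 0
  0 0 0 0
  1 0 0 1
  2 0 0 1
After step 3: ants at (4,0),(4,3)
  0 0 0 0
  0 0 0 0
  0 0 0 0
  0 0 0 0
  3 0 0 2
After step 4: ants at (3,0),(3,3)
  0 0 0 0
  0 0 0 0
  0 0 0 0
  1 0 0 1
  2 0 0 1
After step 5: ants at (4,0),(4,3)
  0 0 0 0
  0 0 0 0
  0 0 0 0
  0 0 0 0
  3 0 0 2

0 0 0 0
0 0 0 0
0 0 0 0
0 0 0 0
3 0 0 2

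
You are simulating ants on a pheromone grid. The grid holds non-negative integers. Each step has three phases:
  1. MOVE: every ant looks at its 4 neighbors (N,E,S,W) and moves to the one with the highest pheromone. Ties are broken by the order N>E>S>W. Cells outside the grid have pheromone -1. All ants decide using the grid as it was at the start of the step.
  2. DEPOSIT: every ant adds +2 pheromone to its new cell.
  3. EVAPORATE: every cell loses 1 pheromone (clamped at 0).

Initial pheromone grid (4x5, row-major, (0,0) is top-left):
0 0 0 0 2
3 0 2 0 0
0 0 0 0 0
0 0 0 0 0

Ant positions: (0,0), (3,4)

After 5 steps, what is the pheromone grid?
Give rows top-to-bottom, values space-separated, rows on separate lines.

After step 1: ants at (1,0),(2,4)
  0 0 0 0 1
  4 0 1 0 0
  0 0 0 0 1
  0 0 0 0 0
After step 2: ants at (0,0),(1,4)
  1 0 0 0 0
  3 0 0 0 1
  0 0 0 0 0
  0 0 0 0 0
After step 3: ants at (1,0),(0,4)
  0 0 0 0 1
  4 0 0 0 0
  0 0 0 0 0
  0 0 0 0 0
After step 4: ants at (0,0),(1,4)
  1 0 0 0 0
  3 0 0 0 1
  0 0 0 0 0
  0 0 0 0 0
After step 5: ants at (1,0),(0,4)
  0 0 0 0 1
  4 0 0 0 0
  0 0 0 0 0
  0 0 0 0 0

0 0 0 0 1
4 0 0 0 0
0 0 0 0 0
0 0 0 0 0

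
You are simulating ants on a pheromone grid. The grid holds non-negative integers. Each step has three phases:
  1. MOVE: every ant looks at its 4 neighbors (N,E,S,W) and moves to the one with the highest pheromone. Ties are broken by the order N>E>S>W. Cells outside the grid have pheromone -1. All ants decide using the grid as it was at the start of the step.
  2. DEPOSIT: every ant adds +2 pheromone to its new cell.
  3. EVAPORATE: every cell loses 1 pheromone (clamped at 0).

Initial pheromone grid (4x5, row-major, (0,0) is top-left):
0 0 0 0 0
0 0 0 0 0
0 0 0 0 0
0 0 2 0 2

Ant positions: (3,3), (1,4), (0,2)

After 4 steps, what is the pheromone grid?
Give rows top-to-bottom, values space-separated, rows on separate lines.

After step 1: ants at (3,4),(0,4),(0,3)
  0 0 0 1 1
  0 0 0 0 0
  0 0 0 0 0
  0 0 1 0 3
After step 2: ants at (2,4),(0,3),(0,4)
  0 0 0 2 2
  0 0 0 0 0
  0 0 0 0 1
  0 0 0 0 2
After step 3: ants at (3,4),(0,4),(0,3)
  0 0 0 3 3
  0 0 0 0 0
  0 0 0 0 0
  0 0 0 0 3
After step 4: ants at (2,4),(0,3),(0,4)
  0 0 0 4 4
  0 0 0 0 0
  0 0 0 0 1
  0 0 0 0 2

0 0 0 4 4
0 0 0 0 0
0 0 0 0 1
0 0 0 0 2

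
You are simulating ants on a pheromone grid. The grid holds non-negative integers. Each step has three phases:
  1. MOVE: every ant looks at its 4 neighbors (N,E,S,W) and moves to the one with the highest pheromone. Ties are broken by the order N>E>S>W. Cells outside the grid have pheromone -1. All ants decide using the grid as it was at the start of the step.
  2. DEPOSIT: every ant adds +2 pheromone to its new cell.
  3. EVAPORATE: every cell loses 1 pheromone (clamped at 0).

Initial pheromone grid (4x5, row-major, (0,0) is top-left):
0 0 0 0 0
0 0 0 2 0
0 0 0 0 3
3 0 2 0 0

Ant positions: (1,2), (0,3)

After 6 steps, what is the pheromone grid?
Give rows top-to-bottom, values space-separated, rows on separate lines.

After step 1: ants at (1,3),(1,3)
  0 0 0 0 0
  0 0 0 5 0
  0 0 0 0 2
  2 0 1 0 0
After step 2: ants at (0,3),(0,3)
  0 0 0 3 0
  0 0 0 4 0
  0 0 0 0 1
  1 0 0 0 0
After step 3: ants at (1,3),(1,3)
  0 0 0 2 0
  0 0 0 7 0
  0 0 0 0 0
  0 0 0 0 0
After step 4: ants at (0,3),(0,3)
  0 0 0 5 0
  0 0 0 6 0
  0 0 0 0 0
  0 0 0 0 0
After step 5: ants at (1,3),(1,3)
  0 0 0 4 0
  0 0 0 9 0
  0 0 0 0 0
  0 0 0 0 0
After step 6: ants at (0,3),(0,3)
  0 0 0 7 0
  0 0 0 8 0
  0 0 0 0 0
  0 0 0 0 0

0 0 0 7 0
0 0 0 8 0
0 0 0 0 0
0 0 0 0 0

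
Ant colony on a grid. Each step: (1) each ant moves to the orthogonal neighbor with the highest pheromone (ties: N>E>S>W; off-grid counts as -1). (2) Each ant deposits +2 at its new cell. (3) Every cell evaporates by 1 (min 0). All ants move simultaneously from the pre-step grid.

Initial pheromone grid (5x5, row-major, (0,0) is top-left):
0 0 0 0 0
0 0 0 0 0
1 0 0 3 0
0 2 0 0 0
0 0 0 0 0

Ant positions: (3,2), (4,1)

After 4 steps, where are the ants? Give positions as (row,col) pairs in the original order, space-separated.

Step 1: ant0:(3,2)->W->(3,1) | ant1:(4,1)->N->(3,1)
  grid max=5 at (3,1)
Step 2: ant0:(3,1)->N->(2,1) | ant1:(3,1)->N->(2,1)
  grid max=4 at (3,1)
Step 3: ant0:(2,1)->S->(3,1) | ant1:(2,1)->S->(3,1)
  grid max=7 at (3,1)
Step 4: ant0:(3,1)->N->(2,1) | ant1:(3,1)->N->(2,1)
  grid max=6 at (3,1)

(2,1) (2,1)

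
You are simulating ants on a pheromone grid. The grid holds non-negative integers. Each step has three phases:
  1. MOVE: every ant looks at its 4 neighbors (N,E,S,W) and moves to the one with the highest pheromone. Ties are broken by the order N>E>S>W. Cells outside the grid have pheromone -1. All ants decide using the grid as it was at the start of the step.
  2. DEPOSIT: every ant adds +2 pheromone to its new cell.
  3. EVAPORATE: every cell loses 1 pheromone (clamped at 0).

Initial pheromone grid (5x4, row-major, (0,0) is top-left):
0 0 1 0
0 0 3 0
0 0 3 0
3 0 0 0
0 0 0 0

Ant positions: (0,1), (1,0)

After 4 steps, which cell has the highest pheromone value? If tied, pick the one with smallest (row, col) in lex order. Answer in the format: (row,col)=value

Answer: (1,2)=5

Derivation:
Step 1: ant0:(0,1)->E->(0,2) | ant1:(1,0)->N->(0,0)
  grid max=2 at (0,2)
Step 2: ant0:(0,2)->S->(1,2) | ant1:(0,0)->E->(0,1)
  grid max=3 at (1,2)
Step 3: ant0:(1,2)->N->(0,2) | ant1:(0,1)->E->(0,2)
  grid max=4 at (0,2)
Step 4: ant0:(0,2)->S->(1,2) | ant1:(0,2)->S->(1,2)
  grid max=5 at (1,2)
Final grid:
  0 0 3 0
  0 0 5 0
  0 0 0 0
  0 0 0 0
  0 0 0 0
Max pheromone 5 at (1,2)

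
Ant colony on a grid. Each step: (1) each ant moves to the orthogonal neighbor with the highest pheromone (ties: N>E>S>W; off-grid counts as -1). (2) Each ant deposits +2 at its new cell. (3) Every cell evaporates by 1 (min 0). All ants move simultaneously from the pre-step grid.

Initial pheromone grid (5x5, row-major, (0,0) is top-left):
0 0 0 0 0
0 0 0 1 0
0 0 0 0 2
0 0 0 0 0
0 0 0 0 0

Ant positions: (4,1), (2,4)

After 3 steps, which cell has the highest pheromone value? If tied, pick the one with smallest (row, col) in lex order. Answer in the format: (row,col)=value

Answer: (1,1)=1

Derivation:
Step 1: ant0:(4,1)->N->(3,1) | ant1:(2,4)->N->(1,4)
  grid max=1 at (1,4)
Step 2: ant0:(3,1)->N->(2,1) | ant1:(1,4)->S->(2,4)
  grid max=2 at (2,4)
Step 3: ant0:(2,1)->N->(1,1) | ant1:(2,4)->N->(1,4)
  grid max=1 at (1,1)
Final grid:
  0 0 0 0 0
  0 1 0 0 1
  0 0 0 0 1
  0 0 0 0 0
  0 0 0 0 0
Max pheromone 1 at (1,1)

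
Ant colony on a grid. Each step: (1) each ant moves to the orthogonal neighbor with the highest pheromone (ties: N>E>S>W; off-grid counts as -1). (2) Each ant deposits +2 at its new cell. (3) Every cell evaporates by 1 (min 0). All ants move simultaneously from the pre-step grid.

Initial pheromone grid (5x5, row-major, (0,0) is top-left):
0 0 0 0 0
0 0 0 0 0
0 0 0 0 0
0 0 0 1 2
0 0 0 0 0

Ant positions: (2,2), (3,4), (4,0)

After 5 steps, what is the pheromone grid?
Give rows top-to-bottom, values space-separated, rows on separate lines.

After step 1: ants at (1,2),(3,3),(3,0)
  0 0 0 0 0
  0 0 1 0 0
  0 0 0 0 0
  1 0 0 2 1
  0 0 0 0 0
After step 2: ants at (0,2),(3,4),(2,0)
  0 0 1 0 0
  0 0 0 0 0
  1 0 0 0 0
  0 0 0 1 2
  0 0 0 0 0
After step 3: ants at (0,3),(3,3),(1,0)
  0 0 0 1 0
  1 0 0 0 0
  0 0 0 0 0
  0 0 0 2 1
  0 0 0 0 0
After step 4: ants at (0,4),(3,4),(0,0)
  1 0 0 0 1
  0 0 0 0 0
  0 0 0 0 0
  0 0 0 1 2
  0 0 0 0 0
After step 5: ants at (1,4),(3,3),(0,1)
  0 1 0 0 0
  0 0 0 0 1
  0 0 0 0 0
  0 0 0 2 1
  0 0 0 0 0

0 1 0 0 0
0 0 0 0 1
0 0 0 0 0
0 0 0 2 1
0 0 0 0 0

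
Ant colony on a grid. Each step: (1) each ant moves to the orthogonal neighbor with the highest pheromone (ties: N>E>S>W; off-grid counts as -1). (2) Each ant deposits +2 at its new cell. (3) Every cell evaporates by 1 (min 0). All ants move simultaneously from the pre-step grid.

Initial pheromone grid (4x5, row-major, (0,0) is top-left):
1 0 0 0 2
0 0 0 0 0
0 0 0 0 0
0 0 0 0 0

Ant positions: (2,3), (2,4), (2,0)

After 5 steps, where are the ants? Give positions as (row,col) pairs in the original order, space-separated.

Step 1: ant0:(2,3)->N->(1,3) | ant1:(2,4)->N->(1,4) | ant2:(2,0)->N->(1,0)
  grid max=1 at (0,4)
Step 2: ant0:(1,3)->E->(1,4) | ant1:(1,4)->N->(0,4) | ant2:(1,0)->N->(0,0)
  grid max=2 at (0,4)
Step 3: ant0:(1,4)->N->(0,4) | ant1:(0,4)->S->(1,4) | ant2:(0,0)->E->(0,1)
  grid max=3 at (0,4)
Step 4: ant0:(0,4)->S->(1,4) | ant1:(1,4)->N->(0,4) | ant2:(0,1)->E->(0,2)
  grid max=4 at (0,4)
Step 5: ant0:(1,4)->N->(0,4) | ant1:(0,4)->S->(1,4) | ant2:(0,2)->E->(0,3)
  grid max=5 at (0,4)

(0,4) (1,4) (0,3)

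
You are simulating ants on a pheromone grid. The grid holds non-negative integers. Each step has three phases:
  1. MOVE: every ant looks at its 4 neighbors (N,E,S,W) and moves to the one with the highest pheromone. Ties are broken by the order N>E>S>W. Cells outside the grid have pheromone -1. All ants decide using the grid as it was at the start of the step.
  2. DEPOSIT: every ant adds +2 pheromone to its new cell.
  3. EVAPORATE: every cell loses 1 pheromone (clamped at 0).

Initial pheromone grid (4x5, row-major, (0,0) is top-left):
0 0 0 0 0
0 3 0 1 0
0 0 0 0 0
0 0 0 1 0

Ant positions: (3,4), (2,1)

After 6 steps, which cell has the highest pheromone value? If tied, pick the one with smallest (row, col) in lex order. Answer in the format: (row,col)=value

Step 1: ant0:(3,4)->W->(3,3) | ant1:(2,1)->N->(1,1)
  grid max=4 at (1,1)
Step 2: ant0:(3,3)->N->(2,3) | ant1:(1,1)->N->(0,1)
  grid max=3 at (1,1)
Step 3: ant0:(2,3)->S->(3,3) | ant1:(0,1)->S->(1,1)
  grid max=4 at (1,1)
Step 4: ant0:(3,3)->N->(2,3) | ant1:(1,1)->N->(0,1)
  grid max=3 at (1,1)
Step 5: ant0:(2,3)->S->(3,3) | ant1:(0,1)->S->(1,1)
  grid max=4 at (1,1)
Step 6: ant0:(3,3)->N->(2,3) | ant1:(1,1)->N->(0,1)
  grid max=3 at (1,1)
Final grid:
  0 1 0 0 0
  0 3 0 0 0
  0 0 0 1 0
  0 0 0 1 0
Max pheromone 3 at (1,1)

Answer: (1,1)=3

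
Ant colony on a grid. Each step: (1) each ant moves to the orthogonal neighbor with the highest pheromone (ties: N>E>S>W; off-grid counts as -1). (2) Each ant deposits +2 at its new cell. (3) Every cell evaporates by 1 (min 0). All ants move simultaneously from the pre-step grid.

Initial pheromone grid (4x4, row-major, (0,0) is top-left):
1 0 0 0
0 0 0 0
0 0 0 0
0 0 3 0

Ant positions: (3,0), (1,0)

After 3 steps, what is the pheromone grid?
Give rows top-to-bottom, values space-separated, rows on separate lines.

After step 1: ants at (2,0),(0,0)
  2 0 0 0
  0 0 0 0
  1 0 0 0
  0 0 2 0
After step 2: ants at (1,0),(0,1)
  1 1 0 0
  1 0 0 0
  0 0 0 0
  0 0 1 0
After step 3: ants at (0,0),(0,0)
  4 0 0 0
  0 0 0 0
  0 0 0 0
  0 0 0 0

4 0 0 0
0 0 0 0
0 0 0 0
0 0 0 0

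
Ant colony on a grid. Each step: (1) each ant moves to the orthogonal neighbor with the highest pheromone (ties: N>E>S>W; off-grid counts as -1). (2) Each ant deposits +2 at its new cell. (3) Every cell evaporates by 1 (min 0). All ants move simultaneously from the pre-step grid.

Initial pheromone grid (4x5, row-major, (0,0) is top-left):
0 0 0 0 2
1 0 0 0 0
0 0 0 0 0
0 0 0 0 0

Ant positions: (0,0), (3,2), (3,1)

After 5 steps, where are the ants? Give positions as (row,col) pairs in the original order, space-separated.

Step 1: ant0:(0,0)->S->(1,0) | ant1:(3,2)->N->(2,2) | ant2:(3,1)->N->(2,1)
  grid max=2 at (1,0)
Step 2: ant0:(1,0)->N->(0,0) | ant1:(2,2)->W->(2,1) | ant2:(2,1)->E->(2,2)
  grid max=2 at (2,1)
Step 3: ant0:(0,0)->S->(1,0) | ant1:(2,1)->E->(2,2) | ant2:(2,2)->W->(2,1)
  grid max=3 at (2,1)
Step 4: ant0:(1,0)->N->(0,0) | ant1:(2,2)->W->(2,1) | ant2:(2,1)->E->(2,2)
  grid max=4 at (2,1)
Step 5: ant0:(0,0)->S->(1,0) | ant1:(2,1)->E->(2,2) | ant2:(2,2)->W->(2,1)
  grid max=5 at (2,1)

(1,0) (2,2) (2,1)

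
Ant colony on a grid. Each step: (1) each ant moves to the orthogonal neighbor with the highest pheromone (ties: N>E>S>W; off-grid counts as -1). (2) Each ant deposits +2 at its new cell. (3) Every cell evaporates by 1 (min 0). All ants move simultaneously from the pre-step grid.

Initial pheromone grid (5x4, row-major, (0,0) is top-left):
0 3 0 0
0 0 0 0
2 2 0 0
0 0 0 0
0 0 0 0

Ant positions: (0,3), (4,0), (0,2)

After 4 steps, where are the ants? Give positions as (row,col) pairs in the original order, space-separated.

Step 1: ant0:(0,3)->S->(1,3) | ant1:(4,0)->N->(3,0) | ant2:(0,2)->W->(0,1)
  grid max=4 at (0,1)
Step 2: ant0:(1,3)->N->(0,3) | ant1:(3,0)->N->(2,0) | ant2:(0,1)->E->(0,2)
  grid max=3 at (0,1)
Step 3: ant0:(0,3)->W->(0,2) | ant1:(2,0)->N->(1,0) | ant2:(0,2)->W->(0,1)
  grid max=4 at (0,1)
Step 4: ant0:(0,2)->W->(0,1) | ant1:(1,0)->S->(2,0) | ant2:(0,1)->E->(0,2)
  grid max=5 at (0,1)

(0,1) (2,0) (0,2)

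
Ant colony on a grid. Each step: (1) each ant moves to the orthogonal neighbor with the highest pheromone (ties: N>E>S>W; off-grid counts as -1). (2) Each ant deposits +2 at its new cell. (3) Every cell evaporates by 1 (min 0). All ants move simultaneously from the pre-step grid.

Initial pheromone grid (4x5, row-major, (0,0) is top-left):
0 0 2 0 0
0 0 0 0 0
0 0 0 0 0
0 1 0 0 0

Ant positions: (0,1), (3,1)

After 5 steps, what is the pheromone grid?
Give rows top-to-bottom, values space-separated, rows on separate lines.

After step 1: ants at (0,2),(2,1)
  0 0 3 0 0
  0 0 0 0 0
  0 1 0 0 0
  0 0 0 0 0
After step 2: ants at (0,3),(1,1)
  0 0 2 1 0
  0 1 0 0 0
  0 0 0 0 0
  0 0 0 0 0
After step 3: ants at (0,2),(0,1)
  0 1 3 0 0
  0 0 0 0 0
  0 0 0 0 0
  0 0 0 0 0
After step 4: ants at (0,1),(0,2)
  0 2 4 0 0
  0 0 0 0 0
  0 0 0 0 0
  0 0 0 0 0
After step 5: ants at (0,2),(0,1)
  0 3 5 0 0
  0 0 0 0 0
  0 0 0 0 0
  0 0 0 0 0

0 3 5 0 0
0 0 0 0 0
0 0 0 0 0
0 0 0 0 0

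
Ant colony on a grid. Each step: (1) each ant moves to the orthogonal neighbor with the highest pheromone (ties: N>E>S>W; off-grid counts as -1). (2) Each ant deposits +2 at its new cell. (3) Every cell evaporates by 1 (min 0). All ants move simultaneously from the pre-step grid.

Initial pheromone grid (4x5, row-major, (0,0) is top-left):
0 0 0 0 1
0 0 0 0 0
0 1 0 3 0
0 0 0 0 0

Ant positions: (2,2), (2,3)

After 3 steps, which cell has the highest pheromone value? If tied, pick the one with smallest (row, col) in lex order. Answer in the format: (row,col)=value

Answer: (2,3)=6

Derivation:
Step 1: ant0:(2,2)->E->(2,3) | ant1:(2,3)->N->(1,3)
  grid max=4 at (2,3)
Step 2: ant0:(2,3)->N->(1,3) | ant1:(1,3)->S->(2,3)
  grid max=5 at (2,3)
Step 3: ant0:(1,3)->S->(2,3) | ant1:(2,3)->N->(1,3)
  grid max=6 at (2,3)
Final grid:
  0 0 0 0 0
  0 0 0 3 0
  0 0 0 6 0
  0 0 0 0 0
Max pheromone 6 at (2,3)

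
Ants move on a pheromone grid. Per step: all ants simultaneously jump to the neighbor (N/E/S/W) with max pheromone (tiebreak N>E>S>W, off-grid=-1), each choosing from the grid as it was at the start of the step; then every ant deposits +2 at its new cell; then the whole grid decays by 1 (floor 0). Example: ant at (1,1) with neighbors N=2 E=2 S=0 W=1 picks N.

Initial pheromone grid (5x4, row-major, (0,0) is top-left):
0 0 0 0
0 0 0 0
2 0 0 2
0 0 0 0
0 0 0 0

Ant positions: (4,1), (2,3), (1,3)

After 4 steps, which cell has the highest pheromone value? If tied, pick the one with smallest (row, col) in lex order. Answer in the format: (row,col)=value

Step 1: ant0:(4,1)->N->(3,1) | ant1:(2,3)->N->(1,3) | ant2:(1,3)->S->(2,3)
  grid max=3 at (2,3)
Step 2: ant0:(3,1)->N->(2,1) | ant1:(1,3)->S->(2,3) | ant2:(2,3)->N->(1,3)
  grid max=4 at (2,3)
Step 3: ant0:(2,1)->N->(1,1) | ant1:(2,3)->N->(1,3) | ant2:(1,3)->S->(2,3)
  grid max=5 at (2,3)
Step 4: ant0:(1,1)->N->(0,1) | ant1:(1,3)->S->(2,3) | ant2:(2,3)->N->(1,3)
  grid max=6 at (2,3)
Final grid:
  0 1 0 0
  0 0 0 4
  0 0 0 6
  0 0 0 0
  0 0 0 0
Max pheromone 6 at (2,3)

Answer: (2,3)=6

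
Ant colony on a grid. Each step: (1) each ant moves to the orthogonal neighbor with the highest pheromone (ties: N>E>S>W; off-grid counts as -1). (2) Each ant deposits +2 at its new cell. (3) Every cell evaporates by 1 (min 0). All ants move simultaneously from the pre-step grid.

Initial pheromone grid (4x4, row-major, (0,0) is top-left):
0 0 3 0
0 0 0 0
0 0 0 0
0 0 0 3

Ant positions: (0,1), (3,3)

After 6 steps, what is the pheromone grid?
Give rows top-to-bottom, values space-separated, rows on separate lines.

After step 1: ants at (0,2),(2,3)
  0 0 4 0
  0 0 0 0
  0 0 0 1
  0 0 0 2
After step 2: ants at (0,3),(3,3)
  0 0 3 1
  0 0 0 0
  0 0 0 0
  0 0 0 3
After step 3: ants at (0,2),(2,3)
  0 0 4 0
  0 0 0 0
  0 0 0 1
  0 0 0 2
After step 4: ants at (0,3),(3,3)
  0 0 3 1
  0 0 0 0
  0 0 0 0
  0 0 0 3
After step 5: ants at (0,2),(2,3)
  0 0 4 0
  0 0 0 0
  0 0 0 1
  0 0 0 2
After step 6: ants at (0,3),(3,3)
  0 0 3 1
  0 0 0 0
  0 0 0 0
  0 0 0 3

0 0 3 1
0 0 0 0
0 0 0 0
0 0 0 3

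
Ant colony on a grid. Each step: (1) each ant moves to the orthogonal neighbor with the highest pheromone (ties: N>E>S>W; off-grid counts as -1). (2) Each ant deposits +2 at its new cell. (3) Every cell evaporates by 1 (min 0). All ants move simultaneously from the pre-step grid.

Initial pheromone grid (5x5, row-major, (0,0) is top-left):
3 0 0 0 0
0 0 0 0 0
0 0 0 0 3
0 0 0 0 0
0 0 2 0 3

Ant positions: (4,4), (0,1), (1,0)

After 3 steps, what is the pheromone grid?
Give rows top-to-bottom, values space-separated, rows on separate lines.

After step 1: ants at (3,4),(0,0),(0,0)
  6 0 0 0 0
  0 0 0 0 0
  0 0 0 0 2
  0 0 0 0 1
  0 0 1 0 2
After step 2: ants at (2,4),(0,1),(0,1)
  5 3 0 0 0
  0 0 0 0 0
  0 0 0 0 3
  0 0 0 0 0
  0 0 0 0 1
After step 3: ants at (1,4),(0,0),(0,0)
  8 2 0 0 0
  0 0 0 0 1
  0 0 0 0 2
  0 0 0 0 0
  0 0 0 0 0

8 2 0 0 0
0 0 0 0 1
0 0 0 0 2
0 0 0 0 0
0 0 0 0 0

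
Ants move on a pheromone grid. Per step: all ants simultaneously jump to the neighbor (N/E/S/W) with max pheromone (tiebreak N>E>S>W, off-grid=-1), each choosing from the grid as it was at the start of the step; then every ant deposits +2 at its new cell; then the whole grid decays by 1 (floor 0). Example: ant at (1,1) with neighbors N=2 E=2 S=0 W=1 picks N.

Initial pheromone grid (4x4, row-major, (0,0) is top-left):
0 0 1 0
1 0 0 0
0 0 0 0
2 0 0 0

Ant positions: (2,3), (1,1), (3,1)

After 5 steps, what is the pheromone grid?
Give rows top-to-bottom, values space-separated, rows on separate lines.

After step 1: ants at (1,3),(1,0),(3,0)
  0 0 0 0
  2 0 0 1
  0 0 0 0
  3 0 0 0
After step 2: ants at (0,3),(0,0),(2,0)
  1 0 0 1
  1 0 0 0
  1 0 0 0
  2 0 0 0
After step 3: ants at (1,3),(1,0),(3,0)
  0 0 0 0
  2 0 0 1
  0 0 0 0
  3 0 0 0
After step 4: ants at (0,3),(0,0),(2,0)
  1 0 0 1
  1 0 0 0
  1 0 0 0
  2 0 0 0
After step 5: ants at (1,3),(1,0),(3,0)
  0 0 0 0
  2 0 0 1
  0 0 0 0
  3 0 0 0

0 0 0 0
2 0 0 1
0 0 0 0
3 0 0 0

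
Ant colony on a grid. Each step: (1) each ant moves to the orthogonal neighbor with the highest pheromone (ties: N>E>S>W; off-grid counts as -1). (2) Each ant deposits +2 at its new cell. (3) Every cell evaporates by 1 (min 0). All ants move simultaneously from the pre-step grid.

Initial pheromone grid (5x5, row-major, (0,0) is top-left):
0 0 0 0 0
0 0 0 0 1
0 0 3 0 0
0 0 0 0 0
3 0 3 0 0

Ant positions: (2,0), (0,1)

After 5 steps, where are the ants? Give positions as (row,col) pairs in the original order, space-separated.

Step 1: ant0:(2,0)->N->(1,0) | ant1:(0,1)->E->(0,2)
  grid max=2 at (2,2)
Step 2: ant0:(1,0)->N->(0,0) | ant1:(0,2)->E->(0,3)
  grid max=1 at (0,0)
Step 3: ant0:(0,0)->E->(0,1) | ant1:(0,3)->E->(0,4)
  grid max=1 at (0,1)
Step 4: ant0:(0,1)->E->(0,2) | ant1:(0,4)->S->(1,4)
  grid max=1 at (0,2)
Step 5: ant0:(0,2)->E->(0,3) | ant1:(1,4)->N->(0,4)
  grid max=1 at (0,3)

(0,3) (0,4)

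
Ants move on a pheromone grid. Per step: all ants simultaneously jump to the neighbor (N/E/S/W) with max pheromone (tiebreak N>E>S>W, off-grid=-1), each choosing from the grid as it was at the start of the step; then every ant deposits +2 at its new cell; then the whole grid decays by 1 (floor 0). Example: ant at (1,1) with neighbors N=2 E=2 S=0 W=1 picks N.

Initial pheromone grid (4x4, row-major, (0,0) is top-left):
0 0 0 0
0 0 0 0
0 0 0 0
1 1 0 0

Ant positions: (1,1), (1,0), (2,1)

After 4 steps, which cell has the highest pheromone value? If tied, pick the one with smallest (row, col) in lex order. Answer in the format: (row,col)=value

Answer: (0,0)=4

Derivation:
Step 1: ant0:(1,1)->N->(0,1) | ant1:(1,0)->N->(0,0) | ant2:(2,1)->S->(3,1)
  grid max=2 at (3,1)
Step 2: ant0:(0,1)->W->(0,0) | ant1:(0,0)->E->(0,1) | ant2:(3,1)->N->(2,1)
  grid max=2 at (0,0)
Step 3: ant0:(0,0)->E->(0,1) | ant1:(0,1)->W->(0,0) | ant2:(2,1)->S->(3,1)
  grid max=3 at (0,0)
Step 4: ant0:(0,1)->W->(0,0) | ant1:(0,0)->E->(0,1) | ant2:(3,1)->N->(2,1)
  grid max=4 at (0,0)
Final grid:
  4 4 0 0
  0 0 0 0
  0 1 0 0
  0 1 0 0
Max pheromone 4 at (0,0)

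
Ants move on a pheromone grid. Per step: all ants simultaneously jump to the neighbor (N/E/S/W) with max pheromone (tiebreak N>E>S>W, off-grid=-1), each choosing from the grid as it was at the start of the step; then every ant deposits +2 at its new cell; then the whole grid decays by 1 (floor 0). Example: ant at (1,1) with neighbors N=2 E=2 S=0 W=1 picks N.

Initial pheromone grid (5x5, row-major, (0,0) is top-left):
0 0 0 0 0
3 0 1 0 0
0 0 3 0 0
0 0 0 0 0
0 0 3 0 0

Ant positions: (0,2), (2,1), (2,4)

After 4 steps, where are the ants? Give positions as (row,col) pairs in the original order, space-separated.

Step 1: ant0:(0,2)->S->(1,2) | ant1:(2,1)->E->(2,2) | ant2:(2,4)->N->(1,4)
  grid max=4 at (2,2)
Step 2: ant0:(1,2)->S->(2,2) | ant1:(2,2)->N->(1,2) | ant2:(1,4)->N->(0,4)
  grid max=5 at (2,2)
Step 3: ant0:(2,2)->N->(1,2) | ant1:(1,2)->S->(2,2) | ant2:(0,4)->S->(1,4)
  grid max=6 at (2,2)
Step 4: ant0:(1,2)->S->(2,2) | ant1:(2,2)->N->(1,2) | ant2:(1,4)->N->(0,4)
  grid max=7 at (2,2)

(2,2) (1,2) (0,4)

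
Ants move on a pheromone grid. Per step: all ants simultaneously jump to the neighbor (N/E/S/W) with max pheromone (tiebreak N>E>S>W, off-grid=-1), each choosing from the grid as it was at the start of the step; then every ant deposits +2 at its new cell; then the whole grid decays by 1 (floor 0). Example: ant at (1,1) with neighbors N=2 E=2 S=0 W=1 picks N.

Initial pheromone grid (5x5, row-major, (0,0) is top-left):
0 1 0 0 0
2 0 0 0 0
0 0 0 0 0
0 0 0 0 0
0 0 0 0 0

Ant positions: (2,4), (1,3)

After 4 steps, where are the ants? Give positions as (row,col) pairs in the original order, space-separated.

Step 1: ant0:(2,4)->N->(1,4) | ant1:(1,3)->N->(0,3)
  grid max=1 at (0,3)
Step 2: ant0:(1,4)->N->(0,4) | ant1:(0,3)->E->(0,4)
  grid max=3 at (0,4)
Step 3: ant0:(0,4)->S->(1,4) | ant1:(0,4)->S->(1,4)
  grid max=3 at (1,4)
Step 4: ant0:(1,4)->N->(0,4) | ant1:(1,4)->N->(0,4)
  grid max=5 at (0,4)

(0,4) (0,4)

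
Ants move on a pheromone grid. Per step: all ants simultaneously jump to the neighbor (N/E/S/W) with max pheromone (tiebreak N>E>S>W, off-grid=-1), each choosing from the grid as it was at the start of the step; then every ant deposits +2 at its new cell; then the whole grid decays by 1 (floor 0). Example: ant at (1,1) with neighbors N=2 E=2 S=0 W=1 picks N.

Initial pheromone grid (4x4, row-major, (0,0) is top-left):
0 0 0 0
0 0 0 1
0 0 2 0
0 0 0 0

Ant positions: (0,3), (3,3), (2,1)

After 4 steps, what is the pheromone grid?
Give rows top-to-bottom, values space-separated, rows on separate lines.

After step 1: ants at (1,3),(2,3),(2,2)
  0 0 0 0
  0 0 0 2
  0 0 3 1
  0 0 0 0
After step 2: ants at (2,3),(2,2),(2,3)
  0 0 0 0
  0 0 0 1
  0 0 4 4
  0 0 0 0
After step 3: ants at (2,2),(2,3),(2,2)
  0 0 0 0
  0 0 0 0
  0 0 7 5
  0 0 0 0
After step 4: ants at (2,3),(2,2),(2,3)
  0 0 0 0
  0 0 0 0
  0 0 8 8
  0 0 0 0

0 0 0 0
0 0 0 0
0 0 8 8
0 0 0 0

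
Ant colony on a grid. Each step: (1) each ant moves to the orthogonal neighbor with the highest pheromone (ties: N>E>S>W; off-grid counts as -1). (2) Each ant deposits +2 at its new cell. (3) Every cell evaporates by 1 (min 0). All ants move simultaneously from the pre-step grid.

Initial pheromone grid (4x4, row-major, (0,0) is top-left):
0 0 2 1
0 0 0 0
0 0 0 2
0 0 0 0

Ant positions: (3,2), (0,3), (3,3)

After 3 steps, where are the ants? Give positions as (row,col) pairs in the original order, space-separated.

Step 1: ant0:(3,2)->N->(2,2) | ant1:(0,3)->W->(0,2) | ant2:(3,3)->N->(2,3)
  grid max=3 at (0,2)
Step 2: ant0:(2,2)->E->(2,3) | ant1:(0,2)->E->(0,3) | ant2:(2,3)->W->(2,2)
  grid max=4 at (2,3)
Step 3: ant0:(2,3)->W->(2,2) | ant1:(0,3)->W->(0,2) | ant2:(2,2)->E->(2,3)
  grid max=5 at (2,3)

(2,2) (0,2) (2,3)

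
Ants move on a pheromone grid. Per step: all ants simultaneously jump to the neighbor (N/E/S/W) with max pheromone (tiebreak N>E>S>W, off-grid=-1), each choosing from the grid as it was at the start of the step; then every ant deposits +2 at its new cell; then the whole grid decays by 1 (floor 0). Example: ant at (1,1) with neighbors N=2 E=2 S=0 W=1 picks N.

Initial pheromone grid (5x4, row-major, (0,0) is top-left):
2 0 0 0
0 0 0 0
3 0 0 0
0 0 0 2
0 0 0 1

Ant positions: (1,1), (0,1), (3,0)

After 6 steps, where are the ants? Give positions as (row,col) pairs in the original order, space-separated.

Step 1: ant0:(1,1)->N->(0,1) | ant1:(0,1)->W->(0,0) | ant2:(3,0)->N->(2,0)
  grid max=4 at (2,0)
Step 2: ant0:(0,1)->W->(0,0) | ant1:(0,0)->E->(0,1) | ant2:(2,0)->N->(1,0)
  grid max=4 at (0,0)
Step 3: ant0:(0,0)->E->(0,1) | ant1:(0,1)->W->(0,0) | ant2:(1,0)->N->(0,0)
  grid max=7 at (0,0)
Step 4: ant0:(0,1)->W->(0,0) | ant1:(0,0)->E->(0,1) | ant2:(0,0)->E->(0,1)
  grid max=8 at (0,0)
Step 5: ant0:(0,0)->E->(0,1) | ant1:(0,1)->W->(0,0) | ant2:(0,1)->W->(0,0)
  grid max=11 at (0,0)
Step 6: ant0:(0,1)->W->(0,0) | ant1:(0,0)->E->(0,1) | ant2:(0,0)->E->(0,1)
  grid max=12 at (0,0)

(0,0) (0,1) (0,1)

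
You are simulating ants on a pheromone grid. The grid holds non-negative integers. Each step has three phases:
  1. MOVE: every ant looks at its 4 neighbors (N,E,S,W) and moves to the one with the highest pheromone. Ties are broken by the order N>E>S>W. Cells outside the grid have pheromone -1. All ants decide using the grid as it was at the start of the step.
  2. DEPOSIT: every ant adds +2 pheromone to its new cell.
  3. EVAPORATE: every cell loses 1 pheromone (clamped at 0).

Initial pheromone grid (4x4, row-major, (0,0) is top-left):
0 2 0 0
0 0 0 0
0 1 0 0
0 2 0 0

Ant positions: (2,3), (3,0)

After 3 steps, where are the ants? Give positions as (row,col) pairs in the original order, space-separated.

Step 1: ant0:(2,3)->N->(1,3) | ant1:(3,0)->E->(3,1)
  grid max=3 at (3,1)
Step 2: ant0:(1,3)->N->(0,3) | ant1:(3,1)->N->(2,1)
  grid max=2 at (3,1)
Step 3: ant0:(0,3)->S->(1,3) | ant1:(2,1)->S->(3,1)
  grid max=3 at (3,1)

(1,3) (3,1)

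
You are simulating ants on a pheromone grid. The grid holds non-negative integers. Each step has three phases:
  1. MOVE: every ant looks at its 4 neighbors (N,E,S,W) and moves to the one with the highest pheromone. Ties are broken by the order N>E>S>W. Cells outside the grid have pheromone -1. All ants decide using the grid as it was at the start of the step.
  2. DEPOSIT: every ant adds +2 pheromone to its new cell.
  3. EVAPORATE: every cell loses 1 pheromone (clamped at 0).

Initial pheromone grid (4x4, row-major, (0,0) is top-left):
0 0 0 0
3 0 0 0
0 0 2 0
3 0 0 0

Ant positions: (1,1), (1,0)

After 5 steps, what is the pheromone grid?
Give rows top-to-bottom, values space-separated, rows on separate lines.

After step 1: ants at (1,0),(0,0)
  1 0 0 0
  4 0 0 0
  0 0 1 0
  2 0 0 0
After step 2: ants at (0,0),(1,0)
  2 0 0 0
  5 0 0 0
  0 0 0 0
  1 0 0 0
After step 3: ants at (1,0),(0,0)
  3 0 0 0
  6 0 0 0
  0 0 0 0
  0 0 0 0
After step 4: ants at (0,0),(1,0)
  4 0 0 0
  7 0 0 0
  0 0 0 0
  0 0 0 0
After step 5: ants at (1,0),(0,0)
  5 0 0 0
  8 0 0 0
  0 0 0 0
  0 0 0 0

5 0 0 0
8 0 0 0
0 0 0 0
0 0 0 0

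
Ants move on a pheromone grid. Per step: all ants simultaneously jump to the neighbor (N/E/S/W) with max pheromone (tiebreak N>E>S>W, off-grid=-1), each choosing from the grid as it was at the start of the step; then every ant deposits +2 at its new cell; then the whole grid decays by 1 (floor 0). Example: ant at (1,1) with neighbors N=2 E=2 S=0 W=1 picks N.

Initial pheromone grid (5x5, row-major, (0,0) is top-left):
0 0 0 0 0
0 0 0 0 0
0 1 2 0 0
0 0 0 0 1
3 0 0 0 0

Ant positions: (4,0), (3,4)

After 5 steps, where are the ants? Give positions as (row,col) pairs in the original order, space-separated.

Step 1: ant0:(4,0)->N->(3,0) | ant1:(3,4)->N->(2,4)
  grid max=2 at (4,0)
Step 2: ant0:(3,0)->S->(4,0) | ant1:(2,4)->N->(1,4)
  grid max=3 at (4,0)
Step 3: ant0:(4,0)->N->(3,0) | ant1:(1,4)->N->(0,4)
  grid max=2 at (4,0)
Step 4: ant0:(3,0)->S->(4,0) | ant1:(0,4)->S->(1,4)
  grid max=3 at (4,0)
Step 5: ant0:(4,0)->N->(3,0) | ant1:(1,4)->N->(0,4)
  grid max=2 at (4,0)

(3,0) (0,4)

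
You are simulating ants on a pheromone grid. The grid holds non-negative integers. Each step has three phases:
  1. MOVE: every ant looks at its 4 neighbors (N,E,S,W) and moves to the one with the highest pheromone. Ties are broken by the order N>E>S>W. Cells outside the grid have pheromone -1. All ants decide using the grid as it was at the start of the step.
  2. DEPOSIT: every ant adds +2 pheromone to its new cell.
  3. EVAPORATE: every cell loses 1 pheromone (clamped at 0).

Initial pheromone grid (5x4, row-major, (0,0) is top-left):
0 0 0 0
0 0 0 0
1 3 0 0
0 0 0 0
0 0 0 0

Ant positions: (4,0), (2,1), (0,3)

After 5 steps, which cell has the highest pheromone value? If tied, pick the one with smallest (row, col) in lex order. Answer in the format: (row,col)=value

Answer: (2,0)=6

Derivation:
Step 1: ant0:(4,0)->N->(3,0) | ant1:(2,1)->W->(2,0) | ant2:(0,3)->S->(1,3)
  grid max=2 at (2,0)
Step 2: ant0:(3,0)->N->(2,0) | ant1:(2,0)->E->(2,1) | ant2:(1,3)->N->(0,3)
  grid max=3 at (2,0)
Step 3: ant0:(2,0)->E->(2,1) | ant1:(2,1)->W->(2,0) | ant2:(0,3)->S->(1,3)
  grid max=4 at (2,0)
Step 4: ant0:(2,1)->W->(2,0) | ant1:(2,0)->E->(2,1) | ant2:(1,3)->N->(0,3)
  grid max=5 at (2,0)
Step 5: ant0:(2,0)->E->(2,1) | ant1:(2,1)->W->(2,0) | ant2:(0,3)->S->(1,3)
  grid max=6 at (2,0)
Final grid:
  0 0 0 0
  0 0 0 1
  6 6 0 0
  0 0 0 0
  0 0 0 0
Max pheromone 6 at (2,0)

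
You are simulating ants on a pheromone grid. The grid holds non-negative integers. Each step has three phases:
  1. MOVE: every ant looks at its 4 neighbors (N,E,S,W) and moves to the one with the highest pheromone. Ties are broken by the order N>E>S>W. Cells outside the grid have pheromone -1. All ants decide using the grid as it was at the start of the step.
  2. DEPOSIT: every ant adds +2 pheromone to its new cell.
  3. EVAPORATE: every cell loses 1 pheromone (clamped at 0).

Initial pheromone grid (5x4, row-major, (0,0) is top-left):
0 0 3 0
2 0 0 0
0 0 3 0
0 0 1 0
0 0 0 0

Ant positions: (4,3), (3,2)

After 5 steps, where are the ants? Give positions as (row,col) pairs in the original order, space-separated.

Step 1: ant0:(4,3)->N->(3,3) | ant1:(3,2)->N->(2,2)
  grid max=4 at (2,2)
Step 2: ant0:(3,3)->N->(2,3) | ant1:(2,2)->N->(1,2)
  grid max=3 at (2,2)
Step 3: ant0:(2,3)->W->(2,2) | ant1:(1,2)->S->(2,2)
  grid max=6 at (2,2)
Step 4: ant0:(2,2)->N->(1,2) | ant1:(2,2)->N->(1,2)
  grid max=5 at (2,2)
Step 5: ant0:(1,2)->S->(2,2) | ant1:(1,2)->S->(2,2)
  grid max=8 at (2,2)

(2,2) (2,2)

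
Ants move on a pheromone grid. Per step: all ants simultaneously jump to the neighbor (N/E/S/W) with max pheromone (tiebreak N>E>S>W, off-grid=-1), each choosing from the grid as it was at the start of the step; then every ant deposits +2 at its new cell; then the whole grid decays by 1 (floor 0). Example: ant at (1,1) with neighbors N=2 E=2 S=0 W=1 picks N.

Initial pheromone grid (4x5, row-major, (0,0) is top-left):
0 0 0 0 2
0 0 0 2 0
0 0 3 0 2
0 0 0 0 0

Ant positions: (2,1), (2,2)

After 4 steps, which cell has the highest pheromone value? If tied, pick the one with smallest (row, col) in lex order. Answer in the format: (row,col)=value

Answer: (2,2)=7

Derivation:
Step 1: ant0:(2,1)->E->(2,2) | ant1:(2,2)->N->(1,2)
  grid max=4 at (2,2)
Step 2: ant0:(2,2)->N->(1,2) | ant1:(1,2)->S->(2,2)
  grid max=5 at (2,2)
Step 3: ant0:(1,2)->S->(2,2) | ant1:(2,2)->N->(1,2)
  grid max=6 at (2,2)
Step 4: ant0:(2,2)->N->(1,2) | ant1:(1,2)->S->(2,2)
  grid max=7 at (2,2)
Final grid:
  0 0 0 0 0
  0 0 4 0 0
  0 0 7 0 0
  0 0 0 0 0
Max pheromone 7 at (2,2)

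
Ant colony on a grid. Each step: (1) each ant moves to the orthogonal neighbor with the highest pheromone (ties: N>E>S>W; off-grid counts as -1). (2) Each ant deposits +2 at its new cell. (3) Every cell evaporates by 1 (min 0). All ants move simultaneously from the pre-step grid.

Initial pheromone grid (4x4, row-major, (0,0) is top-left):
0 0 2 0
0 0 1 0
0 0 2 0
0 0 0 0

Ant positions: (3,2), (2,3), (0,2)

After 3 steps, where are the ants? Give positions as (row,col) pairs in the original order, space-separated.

Step 1: ant0:(3,2)->N->(2,2) | ant1:(2,3)->W->(2,2) | ant2:(0,2)->S->(1,2)
  grid max=5 at (2,2)
Step 2: ant0:(2,2)->N->(1,2) | ant1:(2,2)->N->(1,2) | ant2:(1,2)->S->(2,2)
  grid max=6 at (2,2)
Step 3: ant0:(1,2)->S->(2,2) | ant1:(1,2)->S->(2,2) | ant2:(2,2)->N->(1,2)
  grid max=9 at (2,2)

(2,2) (2,2) (1,2)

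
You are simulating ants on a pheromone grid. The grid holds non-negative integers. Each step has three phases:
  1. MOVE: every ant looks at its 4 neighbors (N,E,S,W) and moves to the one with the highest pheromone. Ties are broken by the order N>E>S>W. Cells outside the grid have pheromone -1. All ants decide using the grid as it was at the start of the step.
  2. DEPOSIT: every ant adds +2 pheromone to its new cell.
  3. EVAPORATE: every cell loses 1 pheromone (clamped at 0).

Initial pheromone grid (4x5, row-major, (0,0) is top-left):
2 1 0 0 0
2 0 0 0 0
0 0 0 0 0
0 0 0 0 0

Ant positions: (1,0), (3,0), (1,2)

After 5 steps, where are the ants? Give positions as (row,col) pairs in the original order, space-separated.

Step 1: ant0:(1,0)->N->(0,0) | ant1:(3,0)->N->(2,0) | ant2:(1,2)->N->(0,2)
  grid max=3 at (0,0)
Step 2: ant0:(0,0)->S->(1,0) | ant1:(2,0)->N->(1,0) | ant2:(0,2)->E->(0,3)
  grid max=4 at (1,0)
Step 3: ant0:(1,0)->N->(0,0) | ant1:(1,0)->N->(0,0) | ant2:(0,3)->E->(0,4)
  grid max=5 at (0,0)
Step 4: ant0:(0,0)->S->(1,0) | ant1:(0,0)->S->(1,0) | ant2:(0,4)->S->(1,4)
  grid max=6 at (1,0)
Step 5: ant0:(1,0)->N->(0,0) | ant1:(1,0)->N->(0,0) | ant2:(1,4)->N->(0,4)
  grid max=7 at (0,0)

(0,0) (0,0) (0,4)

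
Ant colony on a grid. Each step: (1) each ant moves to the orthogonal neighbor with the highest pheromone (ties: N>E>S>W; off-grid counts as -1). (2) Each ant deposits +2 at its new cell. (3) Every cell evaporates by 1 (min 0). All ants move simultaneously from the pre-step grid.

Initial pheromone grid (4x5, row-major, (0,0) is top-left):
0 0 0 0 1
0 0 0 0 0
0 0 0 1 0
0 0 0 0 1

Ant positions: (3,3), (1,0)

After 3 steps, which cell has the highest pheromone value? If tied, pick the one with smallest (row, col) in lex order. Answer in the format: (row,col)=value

Answer: (2,3)=2

Derivation:
Step 1: ant0:(3,3)->N->(2,3) | ant1:(1,0)->N->(0,0)
  grid max=2 at (2,3)
Step 2: ant0:(2,3)->N->(1,3) | ant1:(0,0)->E->(0,1)
  grid max=1 at (0,1)
Step 3: ant0:(1,3)->S->(2,3) | ant1:(0,1)->E->(0,2)
  grid max=2 at (2,3)
Final grid:
  0 0 1 0 0
  0 0 0 0 0
  0 0 0 2 0
  0 0 0 0 0
Max pheromone 2 at (2,3)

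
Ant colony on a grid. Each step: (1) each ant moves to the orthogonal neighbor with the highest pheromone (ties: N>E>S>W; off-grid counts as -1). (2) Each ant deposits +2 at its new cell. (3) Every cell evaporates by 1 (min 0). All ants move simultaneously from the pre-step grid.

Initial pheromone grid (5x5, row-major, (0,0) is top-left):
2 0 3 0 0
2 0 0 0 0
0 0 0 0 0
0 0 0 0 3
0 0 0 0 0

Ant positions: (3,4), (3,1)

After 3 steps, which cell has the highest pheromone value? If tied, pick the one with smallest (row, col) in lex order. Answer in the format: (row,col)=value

Step 1: ant0:(3,4)->N->(2,4) | ant1:(3,1)->N->(2,1)
  grid max=2 at (0,2)
Step 2: ant0:(2,4)->S->(3,4) | ant1:(2,1)->N->(1,1)
  grid max=3 at (3,4)
Step 3: ant0:(3,4)->N->(2,4) | ant1:(1,1)->N->(0,1)
  grid max=2 at (3,4)
Final grid:
  0 1 0 0 0
  0 0 0 0 0
  0 0 0 0 1
  0 0 0 0 2
  0 0 0 0 0
Max pheromone 2 at (3,4)

Answer: (3,4)=2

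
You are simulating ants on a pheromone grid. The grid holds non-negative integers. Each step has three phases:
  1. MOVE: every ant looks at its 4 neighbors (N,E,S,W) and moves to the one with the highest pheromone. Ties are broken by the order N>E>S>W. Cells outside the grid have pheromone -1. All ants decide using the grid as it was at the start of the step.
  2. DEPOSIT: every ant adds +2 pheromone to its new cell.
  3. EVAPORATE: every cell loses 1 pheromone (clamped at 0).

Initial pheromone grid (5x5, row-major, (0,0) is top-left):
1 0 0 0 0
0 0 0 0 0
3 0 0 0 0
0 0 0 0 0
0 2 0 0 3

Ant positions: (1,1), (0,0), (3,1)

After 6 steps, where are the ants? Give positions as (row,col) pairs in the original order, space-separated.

Step 1: ant0:(1,1)->N->(0,1) | ant1:(0,0)->E->(0,1) | ant2:(3,1)->S->(4,1)
  grid max=3 at (0,1)
Step 2: ant0:(0,1)->E->(0,2) | ant1:(0,1)->E->(0,2) | ant2:(4,1)->N->(3,1)
  grid max=3 at (0,2)
Step 3: ant0:(0,2)->W->(0,1) | ant1:(0,2)->W->(0,1) | ant2:(3,1)->S->(4,1)
  grid max=5 at (0,1)
Step 4: ant0:(0,1)->E->(0,2) | ant1:(0,1)->E->(0,2) | ant2:(4,1)->N->(3,1)
  grid max=5 at (0,2)
Step 5: ant0:(0,2)->W->(0,1) | ant1:(0,2)->W->(0,1) | ant2:(3,1)->S->(4,1)
  grid max=7 at (0,1)
Step 6: ant0:(0,1)->E->(0,2) | ant1:(0,1)->E->(0,2) | ant2:(4,1)->N->(3,1)
  grid max=7 at (0,2)

(0,2) (0,2) (3,1)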